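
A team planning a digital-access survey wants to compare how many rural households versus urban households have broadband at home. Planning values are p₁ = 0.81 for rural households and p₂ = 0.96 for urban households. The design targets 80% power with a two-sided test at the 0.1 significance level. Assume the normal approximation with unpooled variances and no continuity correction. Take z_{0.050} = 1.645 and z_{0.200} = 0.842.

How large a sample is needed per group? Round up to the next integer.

n = 53 per group

n = (z_{α/2} + z_β)² · [p₁(1−p₁) + p₂(1−p₂)] / (p₁ − p₂)²
  = (1.645 + 0.842)² · (0.81·0.19 + 0.96·0.04) / (-0.15)²
  = (2.487)² · (0.1539 + 0.0384) / 0.0225
  = 6.1852 · 0.1923 / 0.0225
  = 52.86
Round up → n = 53 per group.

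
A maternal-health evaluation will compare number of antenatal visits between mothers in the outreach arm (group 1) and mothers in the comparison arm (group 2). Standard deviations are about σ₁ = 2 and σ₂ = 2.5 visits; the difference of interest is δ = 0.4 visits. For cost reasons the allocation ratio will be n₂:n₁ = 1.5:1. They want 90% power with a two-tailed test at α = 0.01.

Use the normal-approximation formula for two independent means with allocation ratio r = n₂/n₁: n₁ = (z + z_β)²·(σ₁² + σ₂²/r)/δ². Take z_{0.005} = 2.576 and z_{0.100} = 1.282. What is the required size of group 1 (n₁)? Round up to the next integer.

n₁ = 760

n₁ = (z_{α/2} + z_β)² · (σ₁² + σ₂²/r) / δ²
   = (2.576 + 1.282)² · (2² + 2.5²/1.5) / 0.4²
   = 14.8842 · (4 + 4.1667) / 0.16
   = 14.8842 · 8.1667 / 0.16
   = 759.71
Round up → n₁ = 760; n₂ = r·n₁ = 1.5 × 760 = 1140.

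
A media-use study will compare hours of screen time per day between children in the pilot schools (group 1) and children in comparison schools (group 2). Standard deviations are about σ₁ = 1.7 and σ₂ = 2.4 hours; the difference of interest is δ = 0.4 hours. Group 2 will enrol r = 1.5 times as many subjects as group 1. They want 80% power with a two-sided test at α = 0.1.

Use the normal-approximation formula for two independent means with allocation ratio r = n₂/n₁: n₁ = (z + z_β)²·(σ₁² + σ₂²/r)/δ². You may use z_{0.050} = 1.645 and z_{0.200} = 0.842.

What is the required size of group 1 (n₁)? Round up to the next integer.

n₁ = 261

n₁ = (z_{α/2} + z_β)² · (σ₁² + σ₂²/r) / δ²
   = (1.645 + 0.842)² · (1.7² + 2.4²/1.5) / 0.4²
   = 6.1852 · (2.89 + 3.84) / 0.16
   = 6.1852 · 6.73 / 0.16
   = 260.16
Round up → n₁ = 261; n₂ = r·n₁ = 1.5 × 261 = 392.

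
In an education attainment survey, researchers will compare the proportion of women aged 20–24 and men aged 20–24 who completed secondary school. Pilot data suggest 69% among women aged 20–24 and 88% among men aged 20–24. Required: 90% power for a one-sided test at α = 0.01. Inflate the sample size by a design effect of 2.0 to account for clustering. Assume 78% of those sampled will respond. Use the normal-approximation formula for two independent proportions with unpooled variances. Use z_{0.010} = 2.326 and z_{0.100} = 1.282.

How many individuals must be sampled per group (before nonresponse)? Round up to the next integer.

n = (z_α + z_β)² · [p₁(1−p₁) + p₂(1−p₂)] / (p₁ − p₂)²
  = (2.326 + 1.282)² · (0.69·0.31 + 0.88·0.12) / (-0.19)²
  = (3.608)² · (0.2139 + 0.1056) / 0.0361
  = 13.0177 · 0.3195 / 0.0361
  = 115.21
Design effect: 2.0 × 115.21 = 230.42.
Adjust for 78% response: 230.42 / 0.78 = 295.41.
Round up → n = 296 per group.

n = 296 per group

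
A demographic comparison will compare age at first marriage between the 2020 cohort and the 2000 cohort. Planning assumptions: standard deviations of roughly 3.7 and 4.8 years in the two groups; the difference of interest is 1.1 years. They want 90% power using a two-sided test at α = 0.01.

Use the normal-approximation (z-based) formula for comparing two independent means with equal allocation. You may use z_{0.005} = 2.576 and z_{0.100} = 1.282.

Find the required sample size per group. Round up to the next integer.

n = 452 per group

n = (z_{α/2} + z_β)² · (σ₁² + σ₂²) / δ²
  = (2.576 + 1.282)² · (3.7² + 4.8² = 36.73) / 1.1²
  = 14.8842 · 36.73 / 1.21
  = 451.81
Round up → n = 452 per group.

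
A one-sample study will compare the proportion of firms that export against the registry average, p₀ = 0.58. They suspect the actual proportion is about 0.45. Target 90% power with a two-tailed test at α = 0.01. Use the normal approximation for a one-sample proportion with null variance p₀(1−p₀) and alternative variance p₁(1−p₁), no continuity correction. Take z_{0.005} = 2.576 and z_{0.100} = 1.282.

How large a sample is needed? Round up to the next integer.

n = [z_{α/2}·√(p₀q₀) + z_β·√(p₁q₁)]² / (p₁ − p₀)²
  = [2.576·√(0.58·0.42) + 1.282·√(0.45·0.55)]² / (-0.13)²
  = [2.576·0.4936 + 1.282·0.4975]² / 0.0169
  = [1.9092]² / 0.0169
  = 215.68
Round up → n = 216.

n = 216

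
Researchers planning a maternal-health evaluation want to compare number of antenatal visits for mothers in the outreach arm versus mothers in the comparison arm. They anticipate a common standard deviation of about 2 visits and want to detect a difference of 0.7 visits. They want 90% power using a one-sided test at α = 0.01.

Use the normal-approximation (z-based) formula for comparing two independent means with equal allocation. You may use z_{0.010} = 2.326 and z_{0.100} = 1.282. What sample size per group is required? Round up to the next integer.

n = 213 per group

n = (z_α + z_β)² · (σ₁² + σ₂²) / δ²
  = (2.326 + 1.282)² · (2·2² = 8) / 0.7²
  = 13.0177 · 8 / 0.49
  = 212.53
Round up → n = 213 per group.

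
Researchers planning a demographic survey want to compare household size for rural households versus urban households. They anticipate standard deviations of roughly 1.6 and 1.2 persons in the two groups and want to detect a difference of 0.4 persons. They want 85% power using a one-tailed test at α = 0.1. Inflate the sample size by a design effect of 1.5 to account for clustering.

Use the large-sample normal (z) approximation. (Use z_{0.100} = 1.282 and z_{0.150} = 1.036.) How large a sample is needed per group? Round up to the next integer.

n = (z_α + z_β)² · (σ₁² + σ₂²) / δ²
  = (1.282 + 1.036)² · (1.6² + 1.2² = 4) / 0.4²
  = 5.3731 · 4 / 0.16
  = 134.33
Design effect: 1.5 × 134.33 = 201.49.
Round up → n = 202 per group.

n = 202 per group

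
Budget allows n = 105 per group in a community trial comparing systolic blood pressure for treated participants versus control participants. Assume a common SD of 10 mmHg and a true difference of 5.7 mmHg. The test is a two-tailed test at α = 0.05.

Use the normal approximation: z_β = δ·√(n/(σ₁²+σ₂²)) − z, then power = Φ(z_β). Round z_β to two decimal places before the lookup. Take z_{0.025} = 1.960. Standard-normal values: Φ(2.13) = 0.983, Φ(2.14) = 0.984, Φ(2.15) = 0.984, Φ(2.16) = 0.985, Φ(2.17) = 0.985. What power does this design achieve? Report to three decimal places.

Power ≈ 0.985

z_β = δ·√(n/(σ₁²+σ₂²)) − z_{α/2}
    = 5.7 · √(105/200) − 1.960
    = 5.7 · 0.72457 − 1.960
    = 4.1300 − 1.960 = 2.1700 → 2.17
Power = Φ(2.17) = 0.985.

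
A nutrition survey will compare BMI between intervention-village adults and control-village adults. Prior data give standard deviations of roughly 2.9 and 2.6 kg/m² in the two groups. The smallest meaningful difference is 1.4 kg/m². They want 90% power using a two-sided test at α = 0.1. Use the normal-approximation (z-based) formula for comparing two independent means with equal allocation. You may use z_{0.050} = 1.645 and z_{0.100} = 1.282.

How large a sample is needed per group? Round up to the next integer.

n = 67 per group

n = (z_{α/2} + z_β)² · (σ₁² + σ₂²) / δ²
  = (1.645 + 1.282)² · (2.9² + 2.6² = 15.17) / 1.4²
  = 8.5673 · 15.17 / 1.96
  = 66.31
Round up → n = 67 per group.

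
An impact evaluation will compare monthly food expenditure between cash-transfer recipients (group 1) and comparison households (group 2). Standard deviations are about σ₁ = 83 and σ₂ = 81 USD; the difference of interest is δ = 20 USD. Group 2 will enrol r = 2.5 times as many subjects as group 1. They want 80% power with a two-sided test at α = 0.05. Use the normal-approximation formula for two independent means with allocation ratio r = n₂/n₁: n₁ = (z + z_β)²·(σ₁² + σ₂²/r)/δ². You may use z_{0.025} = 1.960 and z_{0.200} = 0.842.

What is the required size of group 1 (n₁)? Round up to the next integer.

n₁ = 187

n₁ = (z_{α/2} + z_β)² · (σ₁² + σ₂²/r) / δ²
   = (1.960 + 0.842)² · (83² + 81²/2.5) / 20²
   = 7.8512 · (6889 + 2624.4) / 400
   = 7.8512 · 9513.4 / 400
   = 186.73
Round up → n₁ = 187; n₂ = r·n₁ = 2.5 × 187 = 468.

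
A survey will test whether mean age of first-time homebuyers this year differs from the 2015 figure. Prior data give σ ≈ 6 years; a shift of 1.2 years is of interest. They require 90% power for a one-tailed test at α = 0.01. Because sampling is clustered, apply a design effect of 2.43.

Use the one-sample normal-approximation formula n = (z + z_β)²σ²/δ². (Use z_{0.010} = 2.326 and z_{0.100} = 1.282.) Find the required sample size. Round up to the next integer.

n = 791

n = (z_α + z_β)² · σ² / δ²
  = (2.326 + 1.282)² · 6² / 1.2²
  = 13.0177 · 36 / 1.44
  = 325.44
Design effect: 2.43 × 325.44 = 790.82.
Round up → n = 791.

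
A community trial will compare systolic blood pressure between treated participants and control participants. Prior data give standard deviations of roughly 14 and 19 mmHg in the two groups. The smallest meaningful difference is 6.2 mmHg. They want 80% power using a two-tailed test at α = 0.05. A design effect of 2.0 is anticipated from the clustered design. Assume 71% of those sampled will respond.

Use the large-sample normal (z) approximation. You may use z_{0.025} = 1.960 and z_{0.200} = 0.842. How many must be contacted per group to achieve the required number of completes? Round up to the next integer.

n = 321 per group

n = (z_{α/2} + z_β)² · (σ₁² + σ₂²) / δ²
  = (1.960 + 0.842)² · (14² + 19² = 557) / 6.2²
  = 7.8512 · 557 / 38.44
  = 113.76
Design effect: 2.0 × 113.76 = 227.53.
Adjust for 71% response: 227.53 / 0.71 = 320.46.
Round up → n = 321 per group.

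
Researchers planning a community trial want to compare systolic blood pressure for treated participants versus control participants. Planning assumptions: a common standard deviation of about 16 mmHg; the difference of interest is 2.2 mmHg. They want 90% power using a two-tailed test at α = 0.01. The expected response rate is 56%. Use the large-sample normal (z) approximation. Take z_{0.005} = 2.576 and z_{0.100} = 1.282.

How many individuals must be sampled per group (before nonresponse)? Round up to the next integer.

n = 2812 per group

n = (z_{α/2} + z_β)² · (σ₁² + σ₂²) / δ²
  = (2.576 + 1.282)² · (2·16² = 512) / 2.2²
  = 14.8842 · 512 / 4.84
  = 1574.52
Adjust for 56% response: 1574.52 / 0.56 = 2811.65.
Round up → n = 2812 per group.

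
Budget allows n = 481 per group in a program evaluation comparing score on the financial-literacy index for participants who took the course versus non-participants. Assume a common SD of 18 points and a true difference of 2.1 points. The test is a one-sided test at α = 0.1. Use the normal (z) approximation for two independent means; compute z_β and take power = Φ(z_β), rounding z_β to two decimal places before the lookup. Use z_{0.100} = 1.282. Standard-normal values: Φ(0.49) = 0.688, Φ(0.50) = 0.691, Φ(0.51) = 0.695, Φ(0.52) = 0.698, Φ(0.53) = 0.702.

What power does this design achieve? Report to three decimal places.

z_β = δ·√(n/(σ₁²+σ₂²)) − z_α
    = 2.1 · √(481/648) − 1.282
    = 2.1 · 0.86156 − 1.282
    = 1.8093 − 1.282 = 0.5273 → 0.53
Power = Φ(0.53) = 0.702.

Power ≈ 0.702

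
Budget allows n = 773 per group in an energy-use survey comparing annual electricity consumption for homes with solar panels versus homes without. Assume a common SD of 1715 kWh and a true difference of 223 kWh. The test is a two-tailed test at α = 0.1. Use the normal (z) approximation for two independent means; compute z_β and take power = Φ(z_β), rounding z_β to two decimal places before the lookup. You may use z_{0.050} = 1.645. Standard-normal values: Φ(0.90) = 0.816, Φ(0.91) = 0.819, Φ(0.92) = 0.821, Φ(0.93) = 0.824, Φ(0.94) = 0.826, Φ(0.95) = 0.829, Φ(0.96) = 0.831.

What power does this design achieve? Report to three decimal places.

Power ≈ 0.819

z_β = δ·√(n/(σ₁²+σ₂²)) − z_{α/2}
    = 223 · √(773/5882450) − 1.645
    = 223 · 0.01146 − 1.645
    = 2.5563 − 1.645 = 0.9113 → 0.91
Power = Φ(0.91) = 0.819.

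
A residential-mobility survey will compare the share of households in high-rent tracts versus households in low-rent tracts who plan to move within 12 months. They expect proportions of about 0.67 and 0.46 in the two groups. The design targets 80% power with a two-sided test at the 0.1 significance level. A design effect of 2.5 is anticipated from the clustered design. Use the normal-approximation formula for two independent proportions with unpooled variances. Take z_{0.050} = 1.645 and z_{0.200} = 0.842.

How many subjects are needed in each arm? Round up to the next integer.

n = 165 per group

n = (z_{α/2} + z_β)² · [p₁(1−p₁) + p₂(1−p₂)] / (p₁ − p₂)²
  = (1.645 + 0.842)² · (0.67·0.33 + 0.46·0.54) / (0.21)²
  = (2.487)² · (0.2211 + 0.2484) / 0.0441
  = 6.1852 · 0.4695 / 0.0441
  = 65.85
Design effect: 2.5 × 65.85 = 164.62.
Round up → n = 165 per group.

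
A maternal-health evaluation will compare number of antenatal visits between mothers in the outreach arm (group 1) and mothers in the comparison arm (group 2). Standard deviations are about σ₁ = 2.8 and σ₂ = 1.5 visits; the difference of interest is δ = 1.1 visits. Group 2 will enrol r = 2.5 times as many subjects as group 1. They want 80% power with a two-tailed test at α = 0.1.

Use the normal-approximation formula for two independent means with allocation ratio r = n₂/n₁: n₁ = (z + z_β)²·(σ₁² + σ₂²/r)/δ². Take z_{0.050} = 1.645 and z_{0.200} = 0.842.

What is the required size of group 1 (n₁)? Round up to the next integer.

n₁ = 45

n₁ = (z_{α/2} + z_β)² · (σ₁² + σ₂²/r) / δ²
   = (1.645 + 0.842)² · (2.8² + 1.5²/2.5) / 1.1²
   = 6.1852 · (7.84 + 0.9) / 1.21
   = 6.1852 · 8.74 / 1.21
   = 44.68
Round up → n₁ = 45; n₂ = r·n₁ = 2.5 × 45 = 113.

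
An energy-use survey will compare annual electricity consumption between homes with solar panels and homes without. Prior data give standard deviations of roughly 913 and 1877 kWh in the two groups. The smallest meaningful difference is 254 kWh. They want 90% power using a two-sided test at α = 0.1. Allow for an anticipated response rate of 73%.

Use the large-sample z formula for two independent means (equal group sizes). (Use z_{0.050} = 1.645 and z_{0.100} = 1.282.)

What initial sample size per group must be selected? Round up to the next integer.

n = 793 per group

n = (z_{α/2} + z_β)² · (σ₁² + σ₂²) / δ²
  = (1.645 + 1.282)² · (913² + 1877² = 4356698) / 254²
  = 8.5673 · 4356698 / 64516
  = 578.54
Adjust for 73% response: 578.54 / 0.73 = 792.52.
Round up → n = 793 per group.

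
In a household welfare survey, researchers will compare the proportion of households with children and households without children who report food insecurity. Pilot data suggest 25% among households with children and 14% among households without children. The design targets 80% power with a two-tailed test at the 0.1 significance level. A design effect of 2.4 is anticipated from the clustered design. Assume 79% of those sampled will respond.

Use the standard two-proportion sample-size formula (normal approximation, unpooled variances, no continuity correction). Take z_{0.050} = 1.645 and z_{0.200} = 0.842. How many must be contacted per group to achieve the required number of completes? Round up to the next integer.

n = (z_{α/2} + z_β)² · [p₁(1−p₁) + p₂(1−p₂)] / (p₁ − p₂)²
  = (1.645 + 0.842)² · (0.25·0.75 + 0.14·0.86) / (0.11)²
  = (2.487)² · (0.1875 + 0.1204) / 0.0121
  = 6.1852 · 0.3079 / 0.0121
  = 157.39
Design effect: 2.4 × 157.39 = 377.73.
Adjust for 79% response: 377.73 / 0.79 = 478.15.
Round up → n = 479 per group.

n = 479 per group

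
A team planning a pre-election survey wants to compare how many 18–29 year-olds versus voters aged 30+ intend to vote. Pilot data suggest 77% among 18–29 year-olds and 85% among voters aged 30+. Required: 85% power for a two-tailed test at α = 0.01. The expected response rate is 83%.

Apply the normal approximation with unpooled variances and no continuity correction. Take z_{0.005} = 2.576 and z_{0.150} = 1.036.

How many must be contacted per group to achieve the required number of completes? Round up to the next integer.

n = 749 per group

n = (z_{α/2} + z_β)² · [p₁(1−p₁) + p₂(1−p₂)] / (p₁ − p₂)²
  = (2.576 + 1.036)² · (0.77·0.23 + 0.85·0.15) / (-0.08)²
  = (3.612)² · (0.1771 + 0.1275) / 0.0064
  = 13.0465 · 0.3046 / 0.0064
  = 620.93
Adjust for 83% response: 620.93 / 0.83 = 748.11.
Round up → n = 749 per group.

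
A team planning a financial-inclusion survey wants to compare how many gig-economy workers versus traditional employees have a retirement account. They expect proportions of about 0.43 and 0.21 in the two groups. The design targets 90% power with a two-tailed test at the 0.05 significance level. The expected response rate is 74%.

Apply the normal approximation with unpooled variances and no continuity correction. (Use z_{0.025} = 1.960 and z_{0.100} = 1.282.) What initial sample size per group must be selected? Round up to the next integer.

n = 121 per group

n = (z_{α/2} + z_β)² · [p₁(1−p₁) + p₂(1−p₂)] / (p₁ − p₂)²
  = (1.960 + 1.282)² · (0.43·0.57 + 0.21·0.79) / (0.22)²
  = (3.242)² · (0.2451 + 0.1659) / 0.0484
  = 10.5106 · 0.4110 / 0.0484
  = 89.25
Adjust for 74% response: 89.25 / 0.74 = 120.61.
Round up → n = 121 per group.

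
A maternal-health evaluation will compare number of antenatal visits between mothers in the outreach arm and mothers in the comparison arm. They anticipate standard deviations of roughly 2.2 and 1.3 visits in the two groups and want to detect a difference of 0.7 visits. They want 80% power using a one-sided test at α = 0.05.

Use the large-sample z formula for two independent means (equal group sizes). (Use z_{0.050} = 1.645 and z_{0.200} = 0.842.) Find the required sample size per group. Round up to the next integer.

n = 83 per group

n = (z_α + z_β)² · (σ₁² + σ₂²) / δ²
  = (1.645 + 0.842)² · (2.2² + 1.3² = 6.53) / 0.7²
  = 6.1852 · 6.53 / 0.49
  = 82.43
Round up → n = 83 per group.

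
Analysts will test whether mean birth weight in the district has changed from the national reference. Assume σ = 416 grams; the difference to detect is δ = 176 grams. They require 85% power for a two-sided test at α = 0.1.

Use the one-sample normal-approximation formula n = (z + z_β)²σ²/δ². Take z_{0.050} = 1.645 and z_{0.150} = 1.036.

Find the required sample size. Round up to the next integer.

n = 41

n = (z_{α/2} + z_β)² · σ² / δ²
  = (1.645 + 1.036)² · 416² / 176²
  = 7.1878 · 173056 / 30976
  = 40.16
Round up → n = 41.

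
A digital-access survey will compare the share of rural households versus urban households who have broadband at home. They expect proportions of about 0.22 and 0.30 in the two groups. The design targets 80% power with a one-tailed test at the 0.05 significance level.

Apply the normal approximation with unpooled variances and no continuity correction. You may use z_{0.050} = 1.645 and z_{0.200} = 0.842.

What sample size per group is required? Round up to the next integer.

n = (z_α + z_β)² · [p₁(1−p₁) + p₂(1−p₂)] / (p₁ − p₂)²
  = (1.645 + 0.842)² · (0.22·0.78 + 0.30·0.70) / (-0.08)²
  = (2.487)² · (0.1716 + 0.2100) / 0.0064
  = 6.1852 · 0.3816 / 0.0064
  = 368.79
Round up → n = 369 per group.

n = 369 per group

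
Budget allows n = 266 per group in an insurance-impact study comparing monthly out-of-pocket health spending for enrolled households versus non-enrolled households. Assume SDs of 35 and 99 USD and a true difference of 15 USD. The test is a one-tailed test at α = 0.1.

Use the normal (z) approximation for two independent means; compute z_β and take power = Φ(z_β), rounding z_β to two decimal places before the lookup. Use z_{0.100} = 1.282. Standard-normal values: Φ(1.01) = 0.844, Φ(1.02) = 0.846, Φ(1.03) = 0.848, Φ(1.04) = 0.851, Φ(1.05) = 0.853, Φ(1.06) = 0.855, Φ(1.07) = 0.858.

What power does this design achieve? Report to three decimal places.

z_β = δ·√(n/(σ₁²+σ₂²)) − z_α
    = 15 · √(266/11026) − 1.282
    = 15 · 0.15532 − 1.282
    = 2.3298 − 1.282 = 1.0478 → 1.05
Power = Φ(1.05) = 0.853.

Power ≈ 0.853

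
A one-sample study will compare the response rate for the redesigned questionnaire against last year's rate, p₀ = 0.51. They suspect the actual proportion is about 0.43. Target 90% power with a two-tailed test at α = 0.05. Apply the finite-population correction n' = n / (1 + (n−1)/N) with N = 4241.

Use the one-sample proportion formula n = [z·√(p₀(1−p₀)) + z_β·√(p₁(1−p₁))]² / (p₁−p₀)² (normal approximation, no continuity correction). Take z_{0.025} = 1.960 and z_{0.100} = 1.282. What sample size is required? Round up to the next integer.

n = [z_{α/2}·√(p₀q₀) + z_β·√(p₁q₁)]² / (p₁ − p₀)²
  = [1.960·√(0.51·0.49) + 1.282·√(0.43·0.57)]² / (-0.08)²
  = [1.960·0.4999 + 1.282·0.4951]² / 0.0064
  = [1.6145]² / 0.0064
  = 407.28
Finite-population correction (N = 4241): 407.28 / (1 + (407.28 − 1)/4241) = 371.67.
Round up → n = 372.

n = 372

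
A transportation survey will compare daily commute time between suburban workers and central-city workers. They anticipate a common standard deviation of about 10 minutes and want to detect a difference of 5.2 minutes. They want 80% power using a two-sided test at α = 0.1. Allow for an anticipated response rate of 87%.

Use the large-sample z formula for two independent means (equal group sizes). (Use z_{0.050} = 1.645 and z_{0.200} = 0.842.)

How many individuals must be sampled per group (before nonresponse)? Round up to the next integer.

n = 53 per group

n = (z_{α/2} + z_β)² · (σ₁² + σ₂²) / δ²
  = (1.645 + 0.842)² · (2·10² = 200) / 5.2²
  = 6.1852 · 200 / 27.04
  = 45.75
Adjust for 87% response: 45.75 / 0.87 = 52.58.
Round up → n = 53 per group.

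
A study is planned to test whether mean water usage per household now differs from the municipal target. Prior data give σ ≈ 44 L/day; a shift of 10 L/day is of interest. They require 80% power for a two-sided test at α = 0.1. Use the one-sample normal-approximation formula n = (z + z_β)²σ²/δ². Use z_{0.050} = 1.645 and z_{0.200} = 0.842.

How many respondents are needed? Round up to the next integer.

n = (z_{α/2} + z_β)² · σ² / δ²
  = (1.645 + 0.842)² · 44² / 10²
  = 6.1852 · 1936 / 100
  = 119.74
Round up → n = 120.

n = 120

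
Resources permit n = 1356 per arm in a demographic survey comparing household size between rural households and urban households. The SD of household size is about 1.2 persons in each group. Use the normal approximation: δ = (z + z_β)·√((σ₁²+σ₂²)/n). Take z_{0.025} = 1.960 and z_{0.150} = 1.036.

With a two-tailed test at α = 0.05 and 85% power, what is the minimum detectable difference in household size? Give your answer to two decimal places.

Minimum detectable difference ≈ 0.14 persons

δ = (z_{α/2} + z_β) · √((σ₁²+σ₂²)/n)
  = (1.960 + 1.036) · √(2.88/1356)
  = 2.996 · √0.00212
  = 2.996 · 0.0461
  = 0.1381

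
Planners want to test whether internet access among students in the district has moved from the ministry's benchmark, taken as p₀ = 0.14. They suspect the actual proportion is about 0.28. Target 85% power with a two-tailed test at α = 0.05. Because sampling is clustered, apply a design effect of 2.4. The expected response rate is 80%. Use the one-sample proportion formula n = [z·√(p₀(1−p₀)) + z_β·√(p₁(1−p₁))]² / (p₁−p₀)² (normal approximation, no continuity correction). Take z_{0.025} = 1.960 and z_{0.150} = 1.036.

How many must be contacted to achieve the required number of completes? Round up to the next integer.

n = [z_{α/2}·√(p₀q₀) + z_β·√(p₁q₁)]² / (p₁ − p₀)²
  = [1.960·√(0.14·0.86) + 1.036·√(0.28·0.72)]² / (0.14)²
  = [1.960·0.3470 + 1.036·0.4490]² / 0.0196
  = [1.1453]² / 0.0196
  = 66.92
Design effect: 2.4 × 66.92 = 160.61.
Adjust for 80% response: 160.61 / 0.80 = 200.76.
Round up → n = 201.

n = 201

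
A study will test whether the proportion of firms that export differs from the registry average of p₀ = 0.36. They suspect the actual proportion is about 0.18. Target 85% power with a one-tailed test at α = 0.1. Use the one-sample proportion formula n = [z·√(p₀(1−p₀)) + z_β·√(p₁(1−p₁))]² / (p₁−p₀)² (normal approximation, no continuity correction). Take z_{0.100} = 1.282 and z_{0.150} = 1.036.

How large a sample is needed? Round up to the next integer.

n = 32

n = [z_α·√(p₀q₀) + z_β·√(p₁q₁)]² / (p₁ − p₀)²
  = [1.282·√(0.36·0.64) + 1.036·√(0.18·0.82)]² / (-0.18)²
  = [1.282·0.4800 + 1.036·0.3842]² / 0.0324
  = [1.0134]² / 0.0324
  = 31.70
Round up → n = 32.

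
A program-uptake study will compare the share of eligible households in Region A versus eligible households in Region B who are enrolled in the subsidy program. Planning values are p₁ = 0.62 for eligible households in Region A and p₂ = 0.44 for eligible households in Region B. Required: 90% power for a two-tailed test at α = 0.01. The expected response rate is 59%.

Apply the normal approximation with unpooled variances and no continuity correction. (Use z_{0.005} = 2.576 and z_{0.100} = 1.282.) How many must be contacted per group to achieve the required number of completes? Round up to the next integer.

n = 376 per group

n = (z_{α/2} + z_β)² · [p₁(1−p₁) + p₂(1−p₂)] / (p₁ − p₂)²
  = (2.576 + 1.282)² · (0.62·0.38 + 0.44·0.56) / (0.18)²
  = (3.858)² · (0.2356 + 0.2464) / 0.0324
  = 14.8842 · 0.4820 / 0.0324
  = 221.42
Adjust for 59% response: 221.42 / 0.59 = 375.30.
Round up → n = 376 per group.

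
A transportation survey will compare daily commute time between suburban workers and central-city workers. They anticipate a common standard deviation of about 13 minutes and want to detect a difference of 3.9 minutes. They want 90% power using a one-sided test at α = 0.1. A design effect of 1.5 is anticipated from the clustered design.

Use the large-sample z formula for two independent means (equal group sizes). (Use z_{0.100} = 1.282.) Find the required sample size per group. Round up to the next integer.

n = (z_α + z_β)² · (σ₁² + σ₂²) / δ²
  = (1.282 + 1.282)² · (2·13² = 338) / 3.9²
  = 6.5741 · 338 / 15.21
  = 146.09
Design effect: 1.5 × 146.09 = 219.14.
Round up → n = 220 per group.

n = 220 per group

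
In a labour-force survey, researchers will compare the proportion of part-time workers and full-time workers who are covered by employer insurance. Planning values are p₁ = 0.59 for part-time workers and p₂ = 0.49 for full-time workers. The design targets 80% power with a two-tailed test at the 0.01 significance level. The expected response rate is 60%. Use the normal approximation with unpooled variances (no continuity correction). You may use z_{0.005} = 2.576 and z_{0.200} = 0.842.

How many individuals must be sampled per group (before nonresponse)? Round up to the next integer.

n = (z_{α/2} + z_β)² · [p₁(1−p₁) + p₂(1−p₂)] / (p₁ − p₂)²
  = (2.576 + 0.842)² · (0.59·0.41 + 0.49·0.51) / (0.10)²
  = (3.418)² · (0.2419 + 0.2499) / 0.0100
  = 11.6827 · 0.4918 / 0.0100
  = 574.56
Adjust for 60% response: 574.56 / 0.60 = 957.59.
Round up → n = 958 per group.

n = 958 per group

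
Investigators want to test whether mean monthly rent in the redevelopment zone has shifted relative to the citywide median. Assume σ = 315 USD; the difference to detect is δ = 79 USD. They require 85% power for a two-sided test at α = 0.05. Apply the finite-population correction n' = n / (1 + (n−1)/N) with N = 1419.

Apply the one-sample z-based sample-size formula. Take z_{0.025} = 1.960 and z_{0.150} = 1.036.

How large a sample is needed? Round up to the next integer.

n = (z_{α/2} + z_β)² · σ² / δ²
  = (1.960 + 1.036)² · 315² / 79²
  = 8.9760 · 99225 / 6241
  = 142.71
Finite-population correction (N = 1419): 142.71 / (1 + (142.71 − 1)/1419) = 129.75.
Round up → n = 130.

n = 130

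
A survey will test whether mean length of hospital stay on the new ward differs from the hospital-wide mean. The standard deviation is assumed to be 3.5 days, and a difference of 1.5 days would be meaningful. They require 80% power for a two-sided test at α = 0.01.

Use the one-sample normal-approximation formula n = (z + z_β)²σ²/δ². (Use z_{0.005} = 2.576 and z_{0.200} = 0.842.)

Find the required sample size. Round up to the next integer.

n = (z_{α/2} + z_β)² · σ² / δ²
  = (2.576 + 0.842)² · 3.5² / 1.5²
  = 11.6827 · 12.25 / 2.25
  = 63.61
Round up → n = 64.

n = 64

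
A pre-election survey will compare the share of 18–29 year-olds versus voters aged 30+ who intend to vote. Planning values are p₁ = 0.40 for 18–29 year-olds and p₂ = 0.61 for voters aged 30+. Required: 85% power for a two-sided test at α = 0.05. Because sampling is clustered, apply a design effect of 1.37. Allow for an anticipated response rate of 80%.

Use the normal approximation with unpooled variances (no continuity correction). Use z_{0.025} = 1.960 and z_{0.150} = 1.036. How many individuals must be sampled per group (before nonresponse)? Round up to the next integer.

n = 167 per group

n = (z_{α/2} + z_β)² · [p₁(1−p₁) + p₂(1−p₂)] / (p₁ − p₂)²
  = (1.960 + 1.036)² · (0.40·0.60 + 0.61·0.39) / (-0.21)²
  = (2.996)² · (0.2400 + 0.2379) / 0.0441
  = 8.9760 · 0.4779 / 0.0441
  = 97.27
Design effect: 1.37 × 97.27 = 133.26.
Adjust for 80% response: 133.26 / 0.80 = 166.58.
Round up → n = 167 per group.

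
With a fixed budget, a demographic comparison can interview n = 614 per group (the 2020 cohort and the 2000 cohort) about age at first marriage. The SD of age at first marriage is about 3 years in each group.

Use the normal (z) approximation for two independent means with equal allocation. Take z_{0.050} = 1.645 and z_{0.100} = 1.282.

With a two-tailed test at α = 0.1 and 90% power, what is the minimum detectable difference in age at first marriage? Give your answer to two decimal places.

Minimum detectable difference ≈ 0.50 years

δ = (z_{α/2} + z_β) · √((σ₁²+σ₂²)/n)
  = (1.645 + 1.282) · √(18/614)
  = 2.927 · √0.02932
  = 2.927 · 0.1712
  = 0.5012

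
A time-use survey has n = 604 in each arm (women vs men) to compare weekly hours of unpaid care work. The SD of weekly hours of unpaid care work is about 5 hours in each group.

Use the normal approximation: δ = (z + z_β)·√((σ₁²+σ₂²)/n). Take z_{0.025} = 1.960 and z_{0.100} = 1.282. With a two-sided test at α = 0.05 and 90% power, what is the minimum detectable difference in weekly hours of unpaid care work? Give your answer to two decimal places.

δ = (z_{α/2} + z_β) · √((σ₁²+σ₂²)/n)
  = (1.960 + 1.282) · √(50/604)
  = 3.242 · √0.08278
  = 3.242 · 0.2877
  = 0.9328

Minimum detectable difference ≈ 0.93 hours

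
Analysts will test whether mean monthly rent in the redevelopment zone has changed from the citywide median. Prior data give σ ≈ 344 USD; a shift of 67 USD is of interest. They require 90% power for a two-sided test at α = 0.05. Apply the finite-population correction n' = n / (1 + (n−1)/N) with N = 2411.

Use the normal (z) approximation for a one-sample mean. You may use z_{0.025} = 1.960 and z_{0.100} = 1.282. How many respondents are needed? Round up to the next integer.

n = 249

n = (z_{α/2} + z_β)² · σ² / δ²
  = (1.960 + 1.282)² · 344² / 67²
  = 10.5106 · 118336 / 4489
  = 277.07
Finite-population correction (N = 2411): 277.07 / (1 + (277.07 − 1)/2411) = 248.61.
Round up → n = 249.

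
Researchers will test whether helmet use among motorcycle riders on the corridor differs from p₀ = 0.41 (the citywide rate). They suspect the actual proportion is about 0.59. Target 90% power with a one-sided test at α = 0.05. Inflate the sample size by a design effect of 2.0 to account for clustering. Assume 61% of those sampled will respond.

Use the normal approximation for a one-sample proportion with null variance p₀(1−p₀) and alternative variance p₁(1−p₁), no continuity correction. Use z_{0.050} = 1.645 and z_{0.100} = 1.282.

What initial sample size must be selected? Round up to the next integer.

n = [z_α·√(p₀q₀) + z_β·√(p₁q₁)]² / (p₁ − p₀)²
  = [1.645·√(0.41·0.59) + 1.282·√(0.59·0.41)]² / (0.18)²
  = [1.645·0.4918 + 1.282·0.4918]² / 0.0324
  = [1.4396]² / 0.0324
  = 63.96
Design effect: 2.0 × 63.96 = 127.93.
Adjust for 61% response: 127.93 / 0.61 = 209.72.
Round up → n = 210.

n = 210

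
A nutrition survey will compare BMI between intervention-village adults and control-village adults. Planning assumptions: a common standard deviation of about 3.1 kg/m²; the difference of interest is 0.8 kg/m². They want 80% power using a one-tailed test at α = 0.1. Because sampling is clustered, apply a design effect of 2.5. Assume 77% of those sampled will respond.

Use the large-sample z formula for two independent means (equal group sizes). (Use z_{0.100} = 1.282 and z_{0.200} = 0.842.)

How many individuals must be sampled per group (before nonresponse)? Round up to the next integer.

n = (z_α + z_β)² · (σ₁² + σ₂²) / δ²
  = (1.282 + 0.842)² · (2·3.1² = 19.22) / 0.8²
  = 4.5114 · 19.22 / 0.64
  = 135.48
Design effect: 2.5 × 135.48 = 338.71.
Adjust for 77% response: 338.71 / 0.77 = 439.88.
Round up → n = 440 per group.

n = 440 per group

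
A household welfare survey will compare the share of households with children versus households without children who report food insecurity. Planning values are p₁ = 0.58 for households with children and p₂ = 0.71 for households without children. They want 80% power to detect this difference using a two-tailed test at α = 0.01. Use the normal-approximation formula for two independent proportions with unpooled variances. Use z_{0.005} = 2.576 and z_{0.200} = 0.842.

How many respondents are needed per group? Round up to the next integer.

n = (z_{α/2} + z_β)² · [p₁(1−p₁) + p₂(1−p₂)] / (p₁ − p₂)²
  = (2.576 + 0.842)² · (0.58·0.42 + 0.71·0.29) / (-0.13)²
  = (3.418)² · (0.2436 + 0.2059) / 0.0169
  = 11.6827 · 0.4495 / 0.0169
  = 310.73
Round up → n = 311 per group.

n = 311 per group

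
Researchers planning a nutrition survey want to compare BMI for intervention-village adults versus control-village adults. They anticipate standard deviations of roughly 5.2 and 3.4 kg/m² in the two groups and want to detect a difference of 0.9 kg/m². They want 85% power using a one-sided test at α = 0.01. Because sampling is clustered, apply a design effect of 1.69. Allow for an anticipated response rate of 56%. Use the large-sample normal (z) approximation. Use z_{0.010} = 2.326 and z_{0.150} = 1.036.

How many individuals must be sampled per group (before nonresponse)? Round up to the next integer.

n = (z_α + z_β)² · (σ₁² + σ₂²) / δ²
  = (2.326 + 1.036)² · (5.2² + 3.4² = 38.6) / 0.9²
  = 11.3030 · 38.6 / 0.81
  = 538.64
Design effect: 1.69 × 538.64 = 910.30.
Adjust for 56% response: 910.30 / 0.56 = 1625.54.
Round up → n = 1626 per group.

n = 1626 per group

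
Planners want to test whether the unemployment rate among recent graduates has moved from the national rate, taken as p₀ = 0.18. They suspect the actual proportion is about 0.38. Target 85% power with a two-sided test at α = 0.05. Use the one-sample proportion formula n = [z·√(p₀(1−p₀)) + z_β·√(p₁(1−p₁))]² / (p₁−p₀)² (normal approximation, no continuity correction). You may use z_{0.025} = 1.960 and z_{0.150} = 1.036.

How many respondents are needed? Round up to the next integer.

n = [z_{α/2}·√(p₀q₀) + z_β·√(p₁q₁)]² / (p₁ − p₀)²
  = [1.960·√(0.18·0.82) + 1.036·√(0.38·0.62)]² / (0.20)²
  = [1.960·0.3842 + 1.036·0.4854]² / 0.0400
  = [1.2559]² / 0.0400
  = 39.43
Round up → n = 40.

n = 40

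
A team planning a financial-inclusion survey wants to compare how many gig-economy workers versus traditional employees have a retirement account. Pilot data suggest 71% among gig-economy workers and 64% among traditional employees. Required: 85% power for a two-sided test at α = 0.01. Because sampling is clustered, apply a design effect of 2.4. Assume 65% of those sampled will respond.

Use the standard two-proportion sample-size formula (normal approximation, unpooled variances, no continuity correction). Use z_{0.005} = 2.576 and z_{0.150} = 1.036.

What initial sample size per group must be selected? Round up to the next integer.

n = 4290 per group

n = (z_{α/2} + z_β)² · [p₁(1−p₁) + p₂(1−p₂)] / (p₁ − p₂)²
  = (2.576 + 1.036)² · (0.71·0.29 + 0.64·0.36) / (0.07)²
  = (3.612)² · (0.2059 + 0.2304) / 0.0049
  = 13.0465 · 0.4363 / 0.0049
  = 1161.67
Design effect: 2.4 × 1161.67 = 2788.02.
Adjust for 65% response: 2788.02 / 0.65 = 4289.26.
Round up → n = 4290 per group.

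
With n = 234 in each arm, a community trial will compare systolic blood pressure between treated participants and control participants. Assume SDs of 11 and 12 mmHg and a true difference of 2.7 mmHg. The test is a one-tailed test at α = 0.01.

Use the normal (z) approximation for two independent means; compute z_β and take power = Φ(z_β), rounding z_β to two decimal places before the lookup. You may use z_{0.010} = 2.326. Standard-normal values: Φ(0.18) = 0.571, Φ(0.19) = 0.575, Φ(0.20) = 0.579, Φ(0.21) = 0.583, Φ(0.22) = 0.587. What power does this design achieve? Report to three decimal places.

Power ≈ 0.583

z_β = δ·√(n/(σ₁²+σ₂²)) − z_α
    = 2.7 · √(234/265) − 2.326
    = 2.7 · 0.93969 − 2.326
    = 2.5372 − 2.326 = 0.2112 → 0.21
Power = Φ(0.21) = 0.583.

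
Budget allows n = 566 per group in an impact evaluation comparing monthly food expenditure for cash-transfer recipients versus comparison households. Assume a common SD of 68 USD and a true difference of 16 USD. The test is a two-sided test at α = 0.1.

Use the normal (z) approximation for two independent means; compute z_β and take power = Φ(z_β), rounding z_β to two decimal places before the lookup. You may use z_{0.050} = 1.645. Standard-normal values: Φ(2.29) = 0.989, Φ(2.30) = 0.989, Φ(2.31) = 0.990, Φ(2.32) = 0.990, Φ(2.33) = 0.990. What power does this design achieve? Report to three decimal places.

Power ≈ 0.990

z_β = δ·√(n/(σ₁²+σ₂²)) − z_{α/2}
    = 16 · √(566/9248) − 1.645
    = 16 · 0.24739 − 1.645
    = 3.9583 − 1.645 = 2.3133 → 2.31
Power = Φ(2.31) = 0.990.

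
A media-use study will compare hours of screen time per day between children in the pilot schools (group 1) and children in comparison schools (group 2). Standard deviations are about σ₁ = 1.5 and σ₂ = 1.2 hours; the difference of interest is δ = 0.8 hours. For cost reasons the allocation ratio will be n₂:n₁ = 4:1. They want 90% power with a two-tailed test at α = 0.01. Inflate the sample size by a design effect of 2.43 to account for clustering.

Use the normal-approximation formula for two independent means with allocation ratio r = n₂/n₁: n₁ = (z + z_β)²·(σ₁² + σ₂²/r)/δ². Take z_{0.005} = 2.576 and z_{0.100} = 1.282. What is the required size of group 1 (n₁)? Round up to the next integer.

n₁ = 148

n₁ = (z_{α/2} + z_β)² · (σ₁² + σ₂²/r) / δ²
   = (2.576 + 1.282)² · (1.5² + 1.2²/4) / 0.8²
   = 14.8842 · (2.25 + 0.36) / 0.64
   = 14.8842 · 2.61 / 0.64
   = 60.70
Design effect: 2.43 × 60.70 = 147.50.
Round up → n₁ = 148; n₂ = r·n₁ = 4 × 148 = 592.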